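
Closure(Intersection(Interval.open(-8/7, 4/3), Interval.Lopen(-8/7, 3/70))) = Interval(-8/7, 3/70)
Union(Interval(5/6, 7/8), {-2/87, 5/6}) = Union({-2/87}, Interval(5/6, 7/8))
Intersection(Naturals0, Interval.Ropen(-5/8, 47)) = Range(0, 47, 1)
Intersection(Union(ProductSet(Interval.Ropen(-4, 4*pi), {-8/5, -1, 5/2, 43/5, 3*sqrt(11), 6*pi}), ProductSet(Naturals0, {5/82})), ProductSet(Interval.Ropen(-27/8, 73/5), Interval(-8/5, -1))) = ProductSet(Interval.Ropen(-27/8, 4*pi), {-8/5, -1})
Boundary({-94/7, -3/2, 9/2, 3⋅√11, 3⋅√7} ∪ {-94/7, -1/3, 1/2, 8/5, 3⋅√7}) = {-94/7, -3/2, -1/3, 1/2, 8/5, 9/2, 3⋅√11, 3⋅√7}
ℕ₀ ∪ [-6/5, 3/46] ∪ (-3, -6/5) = (-3, 3/46] ∪ ℕ₀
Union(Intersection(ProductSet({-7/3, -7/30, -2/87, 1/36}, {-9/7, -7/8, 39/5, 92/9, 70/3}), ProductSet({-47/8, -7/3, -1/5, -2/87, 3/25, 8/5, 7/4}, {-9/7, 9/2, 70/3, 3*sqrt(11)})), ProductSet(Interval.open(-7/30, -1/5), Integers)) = Union(ProductSet({-7/3, -2/87}, {-9/7, 70/3}), ProductSet(Interval.open(-7/30, -1/5), Integers))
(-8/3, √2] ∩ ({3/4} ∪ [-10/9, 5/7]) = [-10/9, 5/7] ∪ {3/4}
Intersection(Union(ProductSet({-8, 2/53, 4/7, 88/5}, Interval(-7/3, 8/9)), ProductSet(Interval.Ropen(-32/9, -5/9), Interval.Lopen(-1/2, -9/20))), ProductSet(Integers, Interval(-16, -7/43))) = Union(ProductSet({-8}, Interval(-7/3, -7/43)), ProductSet(Range(-3, 0, 1), Interval.Lopen(-1/2, -9/20)))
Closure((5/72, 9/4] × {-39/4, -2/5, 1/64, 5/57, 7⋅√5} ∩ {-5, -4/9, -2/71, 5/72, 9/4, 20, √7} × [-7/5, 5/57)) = {9/4} × {-2/5, 1/64}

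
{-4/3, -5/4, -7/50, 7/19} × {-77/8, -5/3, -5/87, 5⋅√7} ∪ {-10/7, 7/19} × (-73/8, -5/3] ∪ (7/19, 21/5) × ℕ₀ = ((7/19, 21/5) × ℕ₀) ∪ ({-10/7, 7/19} × (-73/8, -5/3]) ∪ ({-4/3, -5/4, -7/50, 7/19} × {-77/8, -5/3, -5/87, 5⋅√7})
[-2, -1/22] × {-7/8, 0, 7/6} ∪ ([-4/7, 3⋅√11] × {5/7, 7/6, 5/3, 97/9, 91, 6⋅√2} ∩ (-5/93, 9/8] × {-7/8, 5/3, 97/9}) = ((-5/93, 9/8] × {5/3, 97/9}) ∪ ([-2, -1/22] × {-7/8, 0, 7/6})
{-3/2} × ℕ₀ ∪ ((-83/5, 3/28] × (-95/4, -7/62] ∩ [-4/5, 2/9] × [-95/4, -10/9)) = ({-3/2} × ℕ₀) ∪ ([-4/5, 3/28] × (-95/4, -10/9))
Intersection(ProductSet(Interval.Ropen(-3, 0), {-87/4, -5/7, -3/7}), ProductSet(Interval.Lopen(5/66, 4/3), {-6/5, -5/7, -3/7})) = EmptySet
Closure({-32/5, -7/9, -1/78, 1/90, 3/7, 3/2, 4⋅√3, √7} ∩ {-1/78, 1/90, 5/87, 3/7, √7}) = {-1/78, 1/90, 3/7, √7}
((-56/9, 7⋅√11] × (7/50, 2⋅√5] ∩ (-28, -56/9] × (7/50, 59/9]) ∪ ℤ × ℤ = ℤ × ℤ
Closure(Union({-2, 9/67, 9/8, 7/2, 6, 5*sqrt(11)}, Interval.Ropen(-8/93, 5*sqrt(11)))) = Union({-2}, Interval(-8/93, 5*sqrt(11)))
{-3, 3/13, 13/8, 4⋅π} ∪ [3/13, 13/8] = {-3, 4⋅π} ∪ [3/13, 13/8]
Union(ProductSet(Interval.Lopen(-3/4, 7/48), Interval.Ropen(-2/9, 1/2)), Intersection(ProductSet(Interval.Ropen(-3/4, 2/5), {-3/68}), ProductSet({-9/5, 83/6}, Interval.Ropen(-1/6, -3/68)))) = ProductSet(Interval.Lopen(-3/4, 7/48), Interval.Ropen(-2/9, 1/2))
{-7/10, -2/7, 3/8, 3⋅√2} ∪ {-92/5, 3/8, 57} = {-92/5, -7/10, -2/7, 3/8, 57, 3⋅√2}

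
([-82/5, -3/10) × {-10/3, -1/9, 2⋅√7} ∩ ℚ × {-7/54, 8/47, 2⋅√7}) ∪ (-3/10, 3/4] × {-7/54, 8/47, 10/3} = ((-3/10, 3/4] × {-7/54, 8/47, 10/3}) ∪ ((ℚ ∩ [-82/5, -3/10)) × {2⋅√7})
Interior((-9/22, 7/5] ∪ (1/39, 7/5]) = (-9/22, 7/5)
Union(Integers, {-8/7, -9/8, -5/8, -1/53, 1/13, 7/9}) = Union({-8/7, -9/8, -5/8, -1/53, 1/13, 7/9}, Integers)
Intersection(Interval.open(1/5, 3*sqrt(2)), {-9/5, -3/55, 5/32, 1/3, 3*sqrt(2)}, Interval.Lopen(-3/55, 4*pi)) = {1/3}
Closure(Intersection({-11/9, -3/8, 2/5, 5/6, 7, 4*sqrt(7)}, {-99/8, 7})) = {7}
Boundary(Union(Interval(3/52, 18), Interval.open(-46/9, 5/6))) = {-46/9, 18}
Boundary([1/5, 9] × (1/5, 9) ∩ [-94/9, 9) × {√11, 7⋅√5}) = [1/5, 9] × {√11}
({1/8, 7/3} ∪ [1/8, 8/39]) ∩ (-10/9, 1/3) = [1/8, 8/39]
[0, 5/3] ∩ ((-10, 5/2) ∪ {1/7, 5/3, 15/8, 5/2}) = [0, 5/3]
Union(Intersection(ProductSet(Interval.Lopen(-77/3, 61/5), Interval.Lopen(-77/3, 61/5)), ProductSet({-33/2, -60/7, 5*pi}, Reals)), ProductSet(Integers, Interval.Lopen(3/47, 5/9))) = Union(ProductSet({-33/2, -60/7}, Interval.Lopen(-77/3, 61/5)), ProductSet(Integers, Interval.Lopen(3/47, 5/9)))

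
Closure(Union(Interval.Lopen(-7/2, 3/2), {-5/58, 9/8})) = Interval(-7/2, 3/2)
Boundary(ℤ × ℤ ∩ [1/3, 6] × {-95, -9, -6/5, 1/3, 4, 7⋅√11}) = {1, 2, …, 6} × {-95, -9, 4}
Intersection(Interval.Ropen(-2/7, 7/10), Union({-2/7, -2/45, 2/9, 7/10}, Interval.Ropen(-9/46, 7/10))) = Union({-2/7}, Interval.Ropen(-9/46, 7/10))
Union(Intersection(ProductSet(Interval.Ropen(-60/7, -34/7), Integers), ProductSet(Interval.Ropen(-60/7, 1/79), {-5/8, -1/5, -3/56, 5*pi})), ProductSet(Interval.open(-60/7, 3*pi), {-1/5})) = ProductSet(Interval.open(-60/7, 3*pi), {-1/5})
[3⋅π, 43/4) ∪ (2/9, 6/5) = (2/9, 6/5) ∪ [3⋅π, 43/4)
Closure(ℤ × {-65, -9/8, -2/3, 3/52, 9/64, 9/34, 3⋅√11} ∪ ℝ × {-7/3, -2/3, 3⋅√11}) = (ℝ × {-7/3, -2/3, 3⋅√11}) ∪ (ℤ × {-65, -9/8, -2/3, 3/52, 9/64, 9/34, 3⋅√11})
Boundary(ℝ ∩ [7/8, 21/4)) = {7/8, 21/4}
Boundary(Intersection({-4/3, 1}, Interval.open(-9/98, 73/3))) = {1}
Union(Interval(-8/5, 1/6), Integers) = Union(Integers, Interval(-8/5, 1/6))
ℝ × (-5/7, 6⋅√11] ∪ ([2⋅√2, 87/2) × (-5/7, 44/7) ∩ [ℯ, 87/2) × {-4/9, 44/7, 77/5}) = ℝ × (-5/7, 6⋅√11]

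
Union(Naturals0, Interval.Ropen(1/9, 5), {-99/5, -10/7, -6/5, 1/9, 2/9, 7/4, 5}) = Union({-99/5, -10/7, -6/5}, Interval(1/9, 5), Naturals0)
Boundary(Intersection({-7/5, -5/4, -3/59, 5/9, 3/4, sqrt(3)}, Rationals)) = {-7/5, -5/4, -3/59, 5/9, 3/4}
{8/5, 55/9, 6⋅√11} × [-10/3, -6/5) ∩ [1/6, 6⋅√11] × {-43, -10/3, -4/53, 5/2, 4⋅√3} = {8/5, 55/9, 6⋅√11} × {-10/3}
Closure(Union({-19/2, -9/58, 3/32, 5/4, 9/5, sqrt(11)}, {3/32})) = {-19/2, -9/58, 3/32, 5/4, 9/5, sqrt(11)}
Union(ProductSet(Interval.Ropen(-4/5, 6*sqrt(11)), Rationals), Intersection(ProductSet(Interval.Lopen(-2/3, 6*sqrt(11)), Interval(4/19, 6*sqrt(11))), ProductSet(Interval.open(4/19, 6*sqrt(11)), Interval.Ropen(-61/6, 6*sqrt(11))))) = Union(ProductSet(Interval.Ropen(-4/5, 6*sqrt(11)), Rationals), ProductSet(Interval.open(4/19, 6*sqrt(11)), Interval.Ropen(4/19, 6*sqrt(11))))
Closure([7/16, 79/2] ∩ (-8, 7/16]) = {7/16}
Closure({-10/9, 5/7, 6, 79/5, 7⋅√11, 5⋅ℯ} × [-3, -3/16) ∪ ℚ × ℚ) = ℝ × ℝ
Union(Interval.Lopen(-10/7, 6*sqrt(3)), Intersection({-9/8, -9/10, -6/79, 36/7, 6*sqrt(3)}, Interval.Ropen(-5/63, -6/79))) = Interval.Lopen(-10/7, 6*sqrt(3))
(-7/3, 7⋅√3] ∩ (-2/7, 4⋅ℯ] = (-2/7, 4⋅ℯ]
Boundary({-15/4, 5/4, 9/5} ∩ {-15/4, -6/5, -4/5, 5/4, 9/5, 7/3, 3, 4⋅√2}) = {-15/4, 5/4, 9/5}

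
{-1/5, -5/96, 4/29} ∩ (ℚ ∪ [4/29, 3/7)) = {-1/5, -5/96, 4/29}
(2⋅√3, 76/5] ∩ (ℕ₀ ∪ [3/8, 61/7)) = (2⋅√3, 61/7) ∪ {4, 5, …, 15}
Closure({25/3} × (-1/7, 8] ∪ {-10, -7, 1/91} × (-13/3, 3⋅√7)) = ({25/3} × [-1/7, 8]) ∪ ({-10, -7, 1/91} × [-13/3, 3⋅√7])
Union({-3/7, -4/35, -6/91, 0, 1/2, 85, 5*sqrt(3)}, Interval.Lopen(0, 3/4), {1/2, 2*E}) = Union({-3/7, -4/35, -6/91, 85, 5*sqrt(3), 2*E}, Interval(0, 3/4))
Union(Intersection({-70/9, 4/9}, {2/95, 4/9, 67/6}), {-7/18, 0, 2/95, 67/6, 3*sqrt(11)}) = {-7/18, 0, 2/95, 4/9, 67/6, 3*sqrt(11)}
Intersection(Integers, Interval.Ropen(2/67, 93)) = Range(1, 93, 1)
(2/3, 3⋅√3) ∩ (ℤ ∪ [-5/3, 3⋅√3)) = (2/3, 3⋅√3) ∪ {1, 2, …, 5}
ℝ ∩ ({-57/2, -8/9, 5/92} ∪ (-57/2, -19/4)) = [-57/2, -19/4) ∪ {-8/9, 5/92}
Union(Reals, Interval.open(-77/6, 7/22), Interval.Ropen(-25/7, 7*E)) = Interval(-oo, oo)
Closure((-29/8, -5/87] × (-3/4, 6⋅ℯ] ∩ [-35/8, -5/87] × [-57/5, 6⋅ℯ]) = ({-29/8, -5/87} × [-3/4, 6⋅ℯ]) ∪ ([-29/8, -5/87] × {-3/4, 6⋅ℯ}) ∪ ((-29/8, -5/87] × (-3/4, 6⋅ℯ])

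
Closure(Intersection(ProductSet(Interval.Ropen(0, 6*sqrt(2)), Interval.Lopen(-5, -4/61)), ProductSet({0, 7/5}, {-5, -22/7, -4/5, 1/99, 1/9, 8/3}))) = ProductSet({0, 7/5}, {-22/7, -4/5})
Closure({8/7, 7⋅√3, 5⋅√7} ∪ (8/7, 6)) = [8/7, 6] ∪ {7⋅√3, 5⋅√7}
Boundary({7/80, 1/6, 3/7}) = {7/80, 1/6, 3/7}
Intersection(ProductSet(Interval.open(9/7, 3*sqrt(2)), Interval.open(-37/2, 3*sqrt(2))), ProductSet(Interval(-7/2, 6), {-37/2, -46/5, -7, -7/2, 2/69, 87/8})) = ProductSet(Interval.open(9/7, 3*sqrt(2)), {-46/5, -7, -7/2, 2/69})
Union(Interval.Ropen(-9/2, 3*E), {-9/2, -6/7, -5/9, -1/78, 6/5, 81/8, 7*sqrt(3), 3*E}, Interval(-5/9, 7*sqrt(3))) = Interval(-9/2, 7*sqrt(3))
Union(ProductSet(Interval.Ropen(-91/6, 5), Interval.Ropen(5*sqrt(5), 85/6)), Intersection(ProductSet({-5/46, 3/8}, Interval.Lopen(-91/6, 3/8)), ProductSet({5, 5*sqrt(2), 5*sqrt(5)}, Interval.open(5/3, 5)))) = ProductSet(Interval.Ropen(-91/6, 5), Interval.Ropen(5*sqrt(5), 85/6))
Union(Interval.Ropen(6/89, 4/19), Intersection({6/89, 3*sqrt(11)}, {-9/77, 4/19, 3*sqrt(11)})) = Union({3*sqrt(11)}, Interval.Ropen(6/89, 4/19))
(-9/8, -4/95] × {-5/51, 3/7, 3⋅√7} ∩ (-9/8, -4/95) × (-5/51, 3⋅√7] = (-9/8, -4/95) × {3/7, 3⋅√7}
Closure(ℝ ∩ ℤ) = ℤ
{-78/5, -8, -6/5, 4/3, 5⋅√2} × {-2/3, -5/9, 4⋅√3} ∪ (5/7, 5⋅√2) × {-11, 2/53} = ((5/7, 5⋅√2) × {-11, 2/53}) ∪ ({-78/5, -8, -6/5, 4/3, 5⋅√2} × {-2/3, -5/9, 4⋅√3})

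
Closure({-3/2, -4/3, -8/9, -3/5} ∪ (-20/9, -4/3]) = [-20/9, -4/3] ∪ {-8/9, -3/5}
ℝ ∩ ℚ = ℚ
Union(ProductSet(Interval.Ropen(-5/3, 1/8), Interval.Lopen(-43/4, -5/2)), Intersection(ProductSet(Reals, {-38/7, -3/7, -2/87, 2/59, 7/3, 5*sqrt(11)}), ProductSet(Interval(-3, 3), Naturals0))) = ProductSet(Interval.Ropen(-5/3, 1/8), Interval.Lopen(-43/4, -5/2))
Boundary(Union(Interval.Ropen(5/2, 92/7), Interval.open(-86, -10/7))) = {-86, -10/7, 5/2, 92/7}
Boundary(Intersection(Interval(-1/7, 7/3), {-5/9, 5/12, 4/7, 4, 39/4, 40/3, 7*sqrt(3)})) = {5/12, 4/7}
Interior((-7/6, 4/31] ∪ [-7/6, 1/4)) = (-7/6, 1/4)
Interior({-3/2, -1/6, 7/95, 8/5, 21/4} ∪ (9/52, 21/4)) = (9/52, 21/4)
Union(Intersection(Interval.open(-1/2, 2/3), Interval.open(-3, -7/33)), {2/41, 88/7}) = Union({2/41, 88/7}, Interval.open(-1/2, -7/33))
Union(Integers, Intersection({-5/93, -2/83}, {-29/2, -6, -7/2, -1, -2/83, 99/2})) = Union({-2/83}, Integers)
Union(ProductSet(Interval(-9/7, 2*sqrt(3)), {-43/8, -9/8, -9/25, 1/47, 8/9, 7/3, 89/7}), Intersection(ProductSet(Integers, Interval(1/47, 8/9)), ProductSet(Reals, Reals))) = Union(ProductSet(Integers, Interval(1/47, 8/9)), ProductSet(Interval(-9/7, 2*sqrt(3)), {-43/8, -9/8, -9/25, 1/47, 8/9, 7/3, 89/7}))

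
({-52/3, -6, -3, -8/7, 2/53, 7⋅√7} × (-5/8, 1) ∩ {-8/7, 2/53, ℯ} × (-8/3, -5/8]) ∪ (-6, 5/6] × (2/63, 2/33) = (-6, 5/6] × (2/63, 2/33)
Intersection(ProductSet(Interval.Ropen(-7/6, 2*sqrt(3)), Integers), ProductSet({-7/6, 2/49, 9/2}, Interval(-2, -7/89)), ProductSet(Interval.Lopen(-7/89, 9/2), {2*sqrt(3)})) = EmptySet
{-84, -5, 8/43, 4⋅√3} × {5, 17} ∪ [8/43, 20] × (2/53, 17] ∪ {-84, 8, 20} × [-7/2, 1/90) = ({-84, 8, 20} × [-7/2, 1/90)) ∪ ([8/43, 20] × (2/53, 17]) ∪ ({-84, -5, 8/43, 4⋅√3} × {5, 17})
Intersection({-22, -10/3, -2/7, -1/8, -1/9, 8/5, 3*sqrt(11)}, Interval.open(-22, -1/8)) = {-10/3, -2/7}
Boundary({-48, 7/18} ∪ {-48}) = {-48, 7/18}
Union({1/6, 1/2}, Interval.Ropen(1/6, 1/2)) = Interval(1/6, 1/2)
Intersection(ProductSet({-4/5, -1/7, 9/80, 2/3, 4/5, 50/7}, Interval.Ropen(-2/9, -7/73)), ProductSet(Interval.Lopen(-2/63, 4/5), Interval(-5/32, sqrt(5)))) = ProductSet({9/80, 2/3, 4/5}, Interval.Ropen(-5/32, -7/73))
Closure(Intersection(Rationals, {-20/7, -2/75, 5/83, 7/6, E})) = {-20/7, -2/75, 5/83, 7/6}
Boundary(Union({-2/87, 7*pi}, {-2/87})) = {-2/87, 7*pi}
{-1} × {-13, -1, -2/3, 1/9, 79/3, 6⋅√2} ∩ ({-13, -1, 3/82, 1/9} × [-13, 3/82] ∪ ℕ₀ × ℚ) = {-1} × {-13, -1, -2/3}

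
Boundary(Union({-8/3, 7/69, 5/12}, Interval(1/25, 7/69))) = {-8/3, 1/25, 7/69, 5/12}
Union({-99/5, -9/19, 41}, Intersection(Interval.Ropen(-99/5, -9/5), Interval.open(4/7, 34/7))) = {-99/5, -9/19, 41}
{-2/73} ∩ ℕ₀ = ∅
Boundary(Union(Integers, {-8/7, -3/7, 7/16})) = Union({-8/7, -3/7, 7/16}, Integers)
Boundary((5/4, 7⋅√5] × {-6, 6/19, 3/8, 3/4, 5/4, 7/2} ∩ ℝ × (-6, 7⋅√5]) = [5/4, 7⋅√5] × {6/19, 3/8, 3/4, 5/4, 7/2}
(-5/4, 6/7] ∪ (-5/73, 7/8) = (-5/4, 7/8)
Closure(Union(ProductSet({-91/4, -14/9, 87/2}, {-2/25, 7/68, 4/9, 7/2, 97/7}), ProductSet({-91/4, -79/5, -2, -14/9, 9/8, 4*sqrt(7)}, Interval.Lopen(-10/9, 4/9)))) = Union(ProductSet({-91/4, -14/9, 87/2}, {-2/25, 7/68, 4/9, 7/2, 97/7}), ProductSet({-91/4, -79/5, -2, -14/9, 9/8, 4*sqrt(7)}, Interval(-10/9, 4/9)))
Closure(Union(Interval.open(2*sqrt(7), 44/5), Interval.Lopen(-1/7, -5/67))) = Union(Interval(-1/7, -5/67), Interval(2*sqrt(7), 44/5))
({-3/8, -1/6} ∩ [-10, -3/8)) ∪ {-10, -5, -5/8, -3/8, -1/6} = {-10, -5, -5/8, -3/8, -1/6}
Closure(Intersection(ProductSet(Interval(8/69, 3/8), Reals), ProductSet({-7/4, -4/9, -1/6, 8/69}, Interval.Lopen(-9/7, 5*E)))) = ProductSet({8/69}, Interval(-9/7, 5*E))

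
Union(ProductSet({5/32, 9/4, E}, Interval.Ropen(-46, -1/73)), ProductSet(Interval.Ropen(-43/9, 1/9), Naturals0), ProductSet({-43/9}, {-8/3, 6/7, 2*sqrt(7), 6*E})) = Union(ProductSet({-43/9}, {-8/3, 6/7, 2*sqrt(7), 6*E}), ProductSet({5/32, 9/4, E}, Interval.Ropen(-46, -1/73)), ProductSet(Interval.Ropen(-43/9, 1/9), Naturals0))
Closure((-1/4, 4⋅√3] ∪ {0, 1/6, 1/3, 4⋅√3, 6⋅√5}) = [-1/4, 4⋅√3] ∪ {6⋅√5}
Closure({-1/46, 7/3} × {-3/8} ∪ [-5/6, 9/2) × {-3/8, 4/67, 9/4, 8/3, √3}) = [-5/6, 9/2] × {-3/8, 4/67, 9/4, 8/3, √3}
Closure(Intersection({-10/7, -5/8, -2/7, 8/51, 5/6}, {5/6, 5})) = {5/6}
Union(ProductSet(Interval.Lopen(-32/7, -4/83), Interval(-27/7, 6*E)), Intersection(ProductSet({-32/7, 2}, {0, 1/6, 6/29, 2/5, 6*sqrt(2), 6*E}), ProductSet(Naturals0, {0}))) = Union(ProductSet({2}, {0}), ProductSet(Interval.Lopen(-32/7, -4/83), Interval(-27/7, 6*E)))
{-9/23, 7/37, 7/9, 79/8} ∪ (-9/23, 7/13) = [-9/23, 7/13) ∪ {7/9, 79/8}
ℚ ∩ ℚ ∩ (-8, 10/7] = ℚ ∩ (-8, 10/7]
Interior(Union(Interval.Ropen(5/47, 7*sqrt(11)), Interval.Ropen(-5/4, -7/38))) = Union(Interval.open(-5/4, -7/38), Interval.open(5/47, 7*sqrt(11)))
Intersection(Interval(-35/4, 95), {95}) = {95}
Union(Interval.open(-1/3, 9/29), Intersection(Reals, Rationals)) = Union(Interval(-1/3, 9/29), Rationals)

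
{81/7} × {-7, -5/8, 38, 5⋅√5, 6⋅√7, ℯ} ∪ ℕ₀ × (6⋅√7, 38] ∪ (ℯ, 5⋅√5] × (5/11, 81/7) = (ℕ₀ × (6⋅√7, 38]) ∪ ((ℯ, 5⋅√5] × (5/11, 81/7)) ∪ ({81/7} × {-7, -5/8, 38, 5⋅√5, 6⋅√7, ℯ})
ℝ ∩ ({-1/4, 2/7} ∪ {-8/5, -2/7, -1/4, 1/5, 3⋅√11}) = {-8/5, -2/7, -1/4, 1/5, 2/7, 3⋅√11}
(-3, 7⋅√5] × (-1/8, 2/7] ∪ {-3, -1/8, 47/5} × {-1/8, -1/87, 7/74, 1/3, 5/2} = ({-3, -1/8, 47/5} × {-1/8, -1/87, 7/74, 1/3, 5/2}) ∪ ((-3, 7⋅√5] × (-1/8, 2/7])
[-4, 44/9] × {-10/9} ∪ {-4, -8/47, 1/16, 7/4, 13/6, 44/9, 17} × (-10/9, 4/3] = ([-4, 44/9] × {-10/9}) ∪ ({-4, -8/47, 1/16, 7/4, 13/6, 44/9, 17} × (-10/9, 4/3])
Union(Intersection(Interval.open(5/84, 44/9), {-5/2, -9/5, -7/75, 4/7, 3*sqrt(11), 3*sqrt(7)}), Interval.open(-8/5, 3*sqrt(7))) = Interval.open(-8/5, 3*sqrt(7))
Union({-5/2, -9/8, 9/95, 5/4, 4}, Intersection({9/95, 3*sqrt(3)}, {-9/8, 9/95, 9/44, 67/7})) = {-5/2, -9/8, 9/95, 5/4, 4}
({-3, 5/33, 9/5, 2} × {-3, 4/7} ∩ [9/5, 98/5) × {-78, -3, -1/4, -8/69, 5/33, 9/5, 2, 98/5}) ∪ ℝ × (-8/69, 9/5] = ({9/5, 2} × {-3}) ∪ (ℝ × (-8/69, 9/5])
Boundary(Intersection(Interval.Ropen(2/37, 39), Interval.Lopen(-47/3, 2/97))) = EmptySet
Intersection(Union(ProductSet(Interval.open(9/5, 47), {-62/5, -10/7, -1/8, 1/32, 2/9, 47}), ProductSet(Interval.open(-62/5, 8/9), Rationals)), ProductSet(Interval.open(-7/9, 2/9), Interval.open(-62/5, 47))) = ProductSet(Interval.open(-7/9, 2/9), Intersection(Interval.open(-62/5, 47), Rationals))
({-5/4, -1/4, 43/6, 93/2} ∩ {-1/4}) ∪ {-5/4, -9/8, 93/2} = {-5/4, -9/8, -1/4, 93/2}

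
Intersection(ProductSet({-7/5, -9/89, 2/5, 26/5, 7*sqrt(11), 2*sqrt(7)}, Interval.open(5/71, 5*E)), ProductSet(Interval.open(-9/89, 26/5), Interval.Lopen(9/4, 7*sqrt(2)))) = ProductSet({2/5}, Interval.Lopen(9/4, 7*sqrt(2)))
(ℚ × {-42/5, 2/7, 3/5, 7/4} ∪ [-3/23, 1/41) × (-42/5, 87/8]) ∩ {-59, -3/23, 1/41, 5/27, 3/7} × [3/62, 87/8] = ({-3/23} × [3/62, 87/8]) ∪ ({-59, -3/23, 1/41, 5/27, 3/7} × {2/7, 3/5, 7/4})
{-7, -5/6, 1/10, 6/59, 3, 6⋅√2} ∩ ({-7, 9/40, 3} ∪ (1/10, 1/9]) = {-7, 6/59, 3}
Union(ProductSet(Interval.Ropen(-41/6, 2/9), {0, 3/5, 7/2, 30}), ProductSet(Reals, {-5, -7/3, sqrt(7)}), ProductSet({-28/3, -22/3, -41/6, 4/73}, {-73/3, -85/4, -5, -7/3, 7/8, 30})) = Union(ProductSet({-28/3, -22/3, -41/6, 4/73}, {-73/3, -85/4, -5, -7/3, 7/8, 30}), ProductSet(Interval.Ropen(-41/6, 2/9), {0, 3/5, 7/2, 30}), ProductSet(Reals, {-5, -7/3, sqrt(7)}))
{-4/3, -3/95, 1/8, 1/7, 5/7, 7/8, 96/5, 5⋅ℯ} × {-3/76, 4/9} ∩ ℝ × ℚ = {-4/3, -3/95, 1/8, 1/7, 5/7, 7/8, 96/5, 5⋅ℯ} × {-3/76, 4/9}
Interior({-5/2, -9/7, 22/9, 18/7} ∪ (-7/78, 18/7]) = (-7/78, 18/7)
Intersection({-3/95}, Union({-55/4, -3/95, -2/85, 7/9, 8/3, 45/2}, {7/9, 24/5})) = {-3/95}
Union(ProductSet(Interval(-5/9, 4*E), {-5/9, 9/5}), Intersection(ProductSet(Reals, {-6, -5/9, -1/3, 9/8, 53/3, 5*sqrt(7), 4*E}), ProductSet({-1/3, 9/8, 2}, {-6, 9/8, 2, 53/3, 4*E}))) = Union(ProductSet({-1/3, 9/8, 2}, {-6, 9/8, 53/3, 4*E}), ProductSet(Interval(-5/9, 4*E), {-5/9, 9/5}))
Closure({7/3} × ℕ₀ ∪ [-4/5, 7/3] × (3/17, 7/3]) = ({7/3} × ℕ₀) ∪ ([-4/5, 7/3] × [3/17, 7/3])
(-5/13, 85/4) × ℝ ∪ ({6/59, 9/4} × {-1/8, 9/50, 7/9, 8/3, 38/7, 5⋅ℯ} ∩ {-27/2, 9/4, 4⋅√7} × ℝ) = (-5/13, 85/4) × ℝ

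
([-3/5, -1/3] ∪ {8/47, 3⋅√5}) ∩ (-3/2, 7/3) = [-3/5, -1/3] ∪ {8/47}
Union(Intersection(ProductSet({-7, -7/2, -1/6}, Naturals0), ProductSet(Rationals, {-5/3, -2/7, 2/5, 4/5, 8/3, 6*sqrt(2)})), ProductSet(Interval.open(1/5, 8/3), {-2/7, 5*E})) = ProductSet(Interval.open(1/5, 8/3), {-2/7, 5*E})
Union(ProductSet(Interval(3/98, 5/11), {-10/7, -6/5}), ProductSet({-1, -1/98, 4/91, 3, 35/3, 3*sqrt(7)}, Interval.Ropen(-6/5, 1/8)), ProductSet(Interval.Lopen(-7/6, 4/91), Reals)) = Union(ProductSet({-1, -1/98, 4/91, 3, 35/3, 3*sqrt(7)}, Interval.Ropen(-6/5, 1/8)), ProductSet(Interval.Lopen(-7/6, 4/91), Reals), ProductSet(Interval(3/98, 5/11), {-10/7, -6/5}))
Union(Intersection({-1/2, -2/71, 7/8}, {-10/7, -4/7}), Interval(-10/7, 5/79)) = Interval(-10/7, 5/79)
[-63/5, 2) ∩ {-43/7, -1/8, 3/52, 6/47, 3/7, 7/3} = {-43/7, -1/8, 3/52, 6/47, 3/7}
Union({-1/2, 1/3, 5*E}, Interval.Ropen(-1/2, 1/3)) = Union({5*E}, Interval(-1/2, 1/3))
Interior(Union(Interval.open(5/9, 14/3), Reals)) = Interval(-oo, oo)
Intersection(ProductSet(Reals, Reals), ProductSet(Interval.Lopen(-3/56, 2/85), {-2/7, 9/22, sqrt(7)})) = ProductSet(Interval.Lopen(-3/56, 2/85), {-2/7, 9/22, sqrt(7)})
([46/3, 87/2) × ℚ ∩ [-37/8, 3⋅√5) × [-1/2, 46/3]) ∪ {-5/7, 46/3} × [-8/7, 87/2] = {-5/7, 46/3} × [-8/7, 87/2]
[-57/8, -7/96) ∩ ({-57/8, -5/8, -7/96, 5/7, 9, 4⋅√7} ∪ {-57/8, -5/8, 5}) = {-57/8, -5/8}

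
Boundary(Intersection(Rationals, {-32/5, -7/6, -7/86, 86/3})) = {-32/5, -7/6, -7/86, 86/3}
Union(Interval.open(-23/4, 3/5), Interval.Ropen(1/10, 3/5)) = Interval.open(-23/4, 3/5)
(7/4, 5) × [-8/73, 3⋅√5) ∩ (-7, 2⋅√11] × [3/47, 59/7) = (7/4, 5) × [3/47, 3⋅√5)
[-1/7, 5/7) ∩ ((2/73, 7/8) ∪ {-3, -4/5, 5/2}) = (2/73, 5/7)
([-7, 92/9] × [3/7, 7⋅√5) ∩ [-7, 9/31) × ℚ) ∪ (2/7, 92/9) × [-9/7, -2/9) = ((2/7, 92/9) × [-9/7, -2/9)) ∪ ([-7, 9/31) × (ℚ ∩ [3/7, 7⋅√5)))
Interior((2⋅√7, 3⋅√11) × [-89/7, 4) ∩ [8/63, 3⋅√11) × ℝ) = (2⋅√7, 3⋅√11) × (-89/7, 4)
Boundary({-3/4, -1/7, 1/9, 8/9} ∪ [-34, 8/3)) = {-34, 8/3}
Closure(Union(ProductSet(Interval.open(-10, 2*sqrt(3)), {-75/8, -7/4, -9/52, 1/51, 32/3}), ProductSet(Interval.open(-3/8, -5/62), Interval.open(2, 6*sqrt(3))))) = Union(ProductSet({-3/8, -5/62}, Interval(2, 6*sqrt(3))), ProductSet(Interval(-10, 2*sqrt(3)), {-75/8, -7/4, -9/52, 1/51, 32/3}), ProductSet(Interval(-3/8, -5/62), {2, 6*sqrt(3)}), ProductSet(Interval.open(-3/8, -5/62), Interval.open(2, 6*sqrt(3))))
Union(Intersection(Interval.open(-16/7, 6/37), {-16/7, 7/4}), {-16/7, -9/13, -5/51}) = {-16/7, -9/13, -5/51}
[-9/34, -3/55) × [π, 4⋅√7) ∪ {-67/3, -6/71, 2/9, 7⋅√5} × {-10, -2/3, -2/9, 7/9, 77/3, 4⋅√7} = ([-9/34, -3/55) × [π, 4⋅√7)) ∪ ({-67/3, -6/71, 2/9, 7⋅√5} × {-10, -2/3, -2/9, 7/9, 77/3, 4⋅√7})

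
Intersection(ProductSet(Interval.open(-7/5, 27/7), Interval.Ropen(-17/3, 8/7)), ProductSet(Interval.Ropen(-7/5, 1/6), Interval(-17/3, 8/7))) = ProductSet(Interval.open(-7/5, 1/6), Interval.Ropen(-17/3, 8/7))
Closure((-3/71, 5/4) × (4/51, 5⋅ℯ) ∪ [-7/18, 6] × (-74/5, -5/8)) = ({-3/71, 5/4} × [4/51, 5⋅ℯ]) ∪ ([-7/18, 6] × [-74/5, -5/8]) ∪ ([-3/71, 5/4] × {4/51, 5⋅ℯ}) ∪ ((-3/71, 5/4) × (4/51, 5⋅ℯ))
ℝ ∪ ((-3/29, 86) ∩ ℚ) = ℝ ∪ (ℚ ∩ (-3/29, 86))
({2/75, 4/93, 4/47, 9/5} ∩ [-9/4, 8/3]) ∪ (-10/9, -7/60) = (-10/9, -7/60) ∪ {2/75, 4/93, 4/47, 9/5}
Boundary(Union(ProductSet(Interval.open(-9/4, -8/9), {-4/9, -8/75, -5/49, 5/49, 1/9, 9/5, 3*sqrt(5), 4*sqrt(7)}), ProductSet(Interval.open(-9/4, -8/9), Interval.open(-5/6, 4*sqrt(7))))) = Union(ProductSet({-9/4, -8/9}, Interval(-5/6, 4*sqrt(7))), ProductSet(Interval(-9/4, -8/9), {-5/6, 4*sqrt(7)}))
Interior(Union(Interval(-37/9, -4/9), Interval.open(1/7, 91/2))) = Union(Interval.open(-37/9, -4/9), Interval.open(1/7, 91/2))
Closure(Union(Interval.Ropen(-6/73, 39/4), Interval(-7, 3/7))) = Interval(-7, 39/4)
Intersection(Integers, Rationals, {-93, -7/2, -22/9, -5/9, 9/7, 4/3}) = {-93}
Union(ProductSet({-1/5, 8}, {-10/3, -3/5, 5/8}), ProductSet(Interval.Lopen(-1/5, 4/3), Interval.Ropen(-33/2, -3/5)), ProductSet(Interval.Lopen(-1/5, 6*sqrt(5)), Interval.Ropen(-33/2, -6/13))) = Union(ProductSet({-1/5, 8}, {-10/3, -3/5, 5/8}), ProductSet(Interval.Lopen(-1/5, 6*sqrt(5)), Interval.Ropen(-33/2, -6/13)))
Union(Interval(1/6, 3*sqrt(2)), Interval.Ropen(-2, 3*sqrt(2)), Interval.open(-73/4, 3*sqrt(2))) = Interval.Lopen(-73/4, 3*sqrt(2))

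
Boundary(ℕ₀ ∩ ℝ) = ℕ₀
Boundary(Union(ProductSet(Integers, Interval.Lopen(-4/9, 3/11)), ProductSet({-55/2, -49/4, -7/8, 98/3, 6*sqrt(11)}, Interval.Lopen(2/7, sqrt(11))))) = Union(ProductSet({-55/2, -49/4, -7/8, 98/3, 6*sqrt(11)}, Interval(2/7, sqrt(11))), ProductSet(Integers, Interval(-4/9, 3/11)))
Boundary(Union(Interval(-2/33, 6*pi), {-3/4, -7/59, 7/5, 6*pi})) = {-3/4, -7/59, -2/33, 6*pi}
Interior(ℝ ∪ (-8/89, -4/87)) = (-∞, ∞)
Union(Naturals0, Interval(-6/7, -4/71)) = Union(Interval(-6/7, -4/71), Naturals0)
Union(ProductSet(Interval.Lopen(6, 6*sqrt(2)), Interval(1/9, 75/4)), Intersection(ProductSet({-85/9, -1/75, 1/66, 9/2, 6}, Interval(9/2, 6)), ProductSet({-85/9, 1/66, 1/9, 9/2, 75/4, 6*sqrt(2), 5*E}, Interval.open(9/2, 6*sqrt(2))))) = Union(ProductSet({-85/9, 1/66, 9/2}, Interval.Lopen(9/2, 6)), ProductSet(Interval.Lopen(6, 6*sqrt(2)), Interval(1/9, 75/4)))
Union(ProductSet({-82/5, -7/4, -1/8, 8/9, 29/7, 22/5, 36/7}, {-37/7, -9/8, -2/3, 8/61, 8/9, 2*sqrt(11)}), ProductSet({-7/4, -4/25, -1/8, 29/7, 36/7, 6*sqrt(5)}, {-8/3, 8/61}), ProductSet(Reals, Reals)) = ProductSet(Reals, Reals)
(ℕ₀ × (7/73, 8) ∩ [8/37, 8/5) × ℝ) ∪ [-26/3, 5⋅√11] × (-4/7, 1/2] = ({1} × (7/73, 8)) ∪ ([-26/3, 5⋅√11] × (-4/7, 1/2])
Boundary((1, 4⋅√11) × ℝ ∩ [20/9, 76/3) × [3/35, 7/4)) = ({20/9, 4⋅√11} × [3/35, 7/4]) ∪ ([20/9, 4⋅√11] × {3/35, 7/4})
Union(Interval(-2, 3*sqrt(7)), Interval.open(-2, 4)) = Interval(-2, 3*sqrt(7))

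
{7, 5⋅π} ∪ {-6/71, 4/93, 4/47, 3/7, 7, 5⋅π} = {-6/71, 4/93, 4/47, 3/7, 7, 5⋅π}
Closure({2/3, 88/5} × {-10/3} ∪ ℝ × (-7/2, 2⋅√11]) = ℝ × [-7/2, 2⋅√11]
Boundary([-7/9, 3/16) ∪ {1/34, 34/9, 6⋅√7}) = {-7/9, 3/16, 34/9, 6⋅√7}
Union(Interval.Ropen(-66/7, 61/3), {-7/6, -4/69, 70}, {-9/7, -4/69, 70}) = Union({70}, Interval.Ropen(-66/7, 61/3))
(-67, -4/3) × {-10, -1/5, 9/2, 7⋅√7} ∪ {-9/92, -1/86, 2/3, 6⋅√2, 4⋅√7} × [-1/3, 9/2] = ((-67, -4/3) × {-10, -1/5, 9/2, 7⋅√7}) ∪ ({-9/92, -1/86, 2/3, 6⋅√2, 4⋅√7} × [-1/3, 9/2])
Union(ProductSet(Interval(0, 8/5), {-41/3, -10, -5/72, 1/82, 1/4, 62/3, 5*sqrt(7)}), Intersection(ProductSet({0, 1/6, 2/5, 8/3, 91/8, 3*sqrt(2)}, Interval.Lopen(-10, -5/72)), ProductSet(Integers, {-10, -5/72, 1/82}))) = ProductSet(Interval(0, 8/5), {-41/3, -10, -5/72, 1/82, 1/4, 62/3, 5*sqrt(7)})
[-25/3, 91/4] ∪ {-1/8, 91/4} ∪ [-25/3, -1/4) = [-25/3, 91/4]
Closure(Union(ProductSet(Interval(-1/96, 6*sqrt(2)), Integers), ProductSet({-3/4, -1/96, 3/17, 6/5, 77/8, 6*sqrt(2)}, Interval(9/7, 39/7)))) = Union(ProductSet({-3/4, -1/96, 3/17, 6/5, 77/8, 6*sqrt(2)}, Interval(9/7, 39/7)), ProductSet(Interval(-1/96, 6*sqrt(2)), Integers))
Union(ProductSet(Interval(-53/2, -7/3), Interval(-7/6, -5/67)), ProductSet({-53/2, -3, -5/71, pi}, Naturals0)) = Union(ProductSet({-53/2, -3, -5/71, pi}, Naturals0), ProductSet(Interval(-53/2, -7/3), Interval(-7/6, -5/67)))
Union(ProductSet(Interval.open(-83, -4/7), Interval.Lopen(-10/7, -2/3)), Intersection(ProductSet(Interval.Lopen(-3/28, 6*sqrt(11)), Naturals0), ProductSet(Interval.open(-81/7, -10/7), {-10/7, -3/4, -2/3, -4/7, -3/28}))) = ProductSet(Interval.open(-83, -4/7), Interval.Lopen(-10/7, -2/3))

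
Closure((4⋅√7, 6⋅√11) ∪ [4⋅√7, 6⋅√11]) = [4⋅√7, 6⋅√11]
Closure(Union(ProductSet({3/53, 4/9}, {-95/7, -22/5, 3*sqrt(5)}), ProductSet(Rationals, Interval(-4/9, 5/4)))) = Union(ProductSet({3/53, 4/9}, {-95/7, -22/5, 3*sqrt(5)}), ProductSet(Reals, Interval(-4/9, 5/4)))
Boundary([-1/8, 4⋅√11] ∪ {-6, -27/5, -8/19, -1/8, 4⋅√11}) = {-6, -27/5, -8/19, -1/8, 4⋅√11}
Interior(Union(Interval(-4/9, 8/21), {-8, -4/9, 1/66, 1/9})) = Interval.open(-4/9, 8/21)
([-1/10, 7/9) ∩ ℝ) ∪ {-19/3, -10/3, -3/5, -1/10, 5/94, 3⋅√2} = {-19/3, -10/3, -3/5, 3⋅√2} ∪ [-1/10, 7/9)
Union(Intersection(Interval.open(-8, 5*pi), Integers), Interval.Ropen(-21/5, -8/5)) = Union(Interval.Ropen(-21/5, -8/5), Range(-7, 16, 1))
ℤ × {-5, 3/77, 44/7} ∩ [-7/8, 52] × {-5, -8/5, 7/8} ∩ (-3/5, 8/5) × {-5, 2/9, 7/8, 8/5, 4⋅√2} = {0, 1} × {-5}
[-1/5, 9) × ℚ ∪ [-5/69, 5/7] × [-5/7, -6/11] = ([-1/5, 9) × ℚ) ∪ ([-5/69, 5/7] × [-5/7, -6/11])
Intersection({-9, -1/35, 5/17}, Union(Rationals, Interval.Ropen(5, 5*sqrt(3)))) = {-9, -1/35, 5/17}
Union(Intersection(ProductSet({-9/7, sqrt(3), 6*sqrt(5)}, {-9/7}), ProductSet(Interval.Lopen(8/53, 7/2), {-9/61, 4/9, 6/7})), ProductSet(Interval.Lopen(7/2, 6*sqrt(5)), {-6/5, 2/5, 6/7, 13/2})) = ProductSet(Interval.Lopen(7/2, 6*sqrt(5)), {-6/5, 2/5, 6/7, 13/2})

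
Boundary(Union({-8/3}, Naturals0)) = Union({-8/3}, Naturals0)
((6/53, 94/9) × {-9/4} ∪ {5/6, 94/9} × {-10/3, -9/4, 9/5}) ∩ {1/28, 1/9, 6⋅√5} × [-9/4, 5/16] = ∅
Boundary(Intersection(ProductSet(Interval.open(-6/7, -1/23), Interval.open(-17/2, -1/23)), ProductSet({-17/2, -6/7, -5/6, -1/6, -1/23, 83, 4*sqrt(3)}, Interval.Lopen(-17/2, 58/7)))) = ProductSet({-5/6, -1/6}, Interval(-17/2, -1/23))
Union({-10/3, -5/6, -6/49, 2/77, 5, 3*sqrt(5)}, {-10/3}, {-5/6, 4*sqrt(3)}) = {-10/3, -5/6, -6/49, 2/77, 5, 4*sqrt(3), 3*sqrt(5)}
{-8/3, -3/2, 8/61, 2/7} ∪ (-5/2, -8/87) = {-8/3, 8/61, 2/7} ∪ (-5/2, -8/87)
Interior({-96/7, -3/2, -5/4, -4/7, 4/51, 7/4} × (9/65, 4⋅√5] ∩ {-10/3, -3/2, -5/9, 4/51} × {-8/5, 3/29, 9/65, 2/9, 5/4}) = ∅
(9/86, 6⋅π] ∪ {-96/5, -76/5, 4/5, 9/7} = {-96/5, -76/5} ∪ (9/86, 6⋅π]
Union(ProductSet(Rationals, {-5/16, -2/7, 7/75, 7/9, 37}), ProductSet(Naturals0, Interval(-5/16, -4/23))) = Union(ProductSet(Naturals0, Interval(-5/16, -4/23)), ProductSet(Rationals, {-5/16, -2/7, 7/75, 7/9, 37}))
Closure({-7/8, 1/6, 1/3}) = {-7/8, 1/6, 1/3}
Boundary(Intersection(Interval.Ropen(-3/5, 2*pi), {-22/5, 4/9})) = {4/9}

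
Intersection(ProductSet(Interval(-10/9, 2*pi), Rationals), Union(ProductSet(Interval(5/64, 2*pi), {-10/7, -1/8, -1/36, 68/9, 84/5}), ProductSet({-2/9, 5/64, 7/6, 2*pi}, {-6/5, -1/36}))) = Union(ProductSet({-2/9, 5/64, 7/6, 2*pi}, {-6/5, -1/36}), ProductSet(Interval(5/64, 2*pi), {-10/7, -1/8, -1/36, 68/9, 84/5}))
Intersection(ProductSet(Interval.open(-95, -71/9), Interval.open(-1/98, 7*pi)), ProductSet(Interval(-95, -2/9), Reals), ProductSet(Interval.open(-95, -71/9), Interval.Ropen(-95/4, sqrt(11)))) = ProductSet(Interval.open(-95, -71/9), Interval.open(-1/98, sqrt(11)))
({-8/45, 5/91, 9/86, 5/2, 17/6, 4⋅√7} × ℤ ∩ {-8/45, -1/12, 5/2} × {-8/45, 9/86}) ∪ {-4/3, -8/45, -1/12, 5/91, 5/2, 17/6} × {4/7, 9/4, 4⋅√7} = {-4/3, -8/45, -1/12, 5/91, 5/2, 17/6} × {4/7, 9/4, 4⋅√7}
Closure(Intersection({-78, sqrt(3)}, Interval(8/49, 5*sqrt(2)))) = {sqrt(3)}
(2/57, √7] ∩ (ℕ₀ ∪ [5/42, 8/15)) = [5/42, 8/15) ∪ {1, 2}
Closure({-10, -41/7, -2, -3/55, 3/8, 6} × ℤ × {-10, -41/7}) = {-10, -41/7, -2, -3/55, 3/8, 6} × ℤ × {-10, -41/7}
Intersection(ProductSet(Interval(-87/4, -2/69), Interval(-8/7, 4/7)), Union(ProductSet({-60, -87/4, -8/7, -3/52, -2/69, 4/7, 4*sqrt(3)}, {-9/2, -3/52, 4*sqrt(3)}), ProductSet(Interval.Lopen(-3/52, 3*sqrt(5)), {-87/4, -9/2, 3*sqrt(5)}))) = ProductSet({-87/4, -8/7, -3/52, -2/69}, {-3/52})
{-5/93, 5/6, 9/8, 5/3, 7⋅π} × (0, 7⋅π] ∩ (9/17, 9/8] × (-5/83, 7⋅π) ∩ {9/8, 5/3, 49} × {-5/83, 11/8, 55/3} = {9/8} × {11/8, 55/3}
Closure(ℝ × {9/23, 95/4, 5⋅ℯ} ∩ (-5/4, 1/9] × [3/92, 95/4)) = [-5/4, 1/9] × {9/23, 5⋅ℯ}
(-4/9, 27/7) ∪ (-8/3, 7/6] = (-8/3, 27/7)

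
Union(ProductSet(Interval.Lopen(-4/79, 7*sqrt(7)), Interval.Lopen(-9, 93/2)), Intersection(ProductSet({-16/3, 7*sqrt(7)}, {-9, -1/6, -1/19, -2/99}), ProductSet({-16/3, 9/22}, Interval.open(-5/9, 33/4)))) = Union(ProductSet({-16/3}, {-1/6, -1/19, -2/99}), ProductSet(Interval.Lopen(-4/79, 7*sqrt(7)), Interval.Lopen(-9, 93/2)))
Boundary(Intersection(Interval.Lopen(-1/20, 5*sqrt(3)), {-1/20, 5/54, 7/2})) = {5/54, 7/2}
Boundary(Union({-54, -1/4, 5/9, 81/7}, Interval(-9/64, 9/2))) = {-54, -1/4, -9/64, 9/2, 81/7}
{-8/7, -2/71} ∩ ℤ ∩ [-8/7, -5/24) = ∅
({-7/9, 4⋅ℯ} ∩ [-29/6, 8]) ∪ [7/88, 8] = {-7/9} ∪ [7/88, 8]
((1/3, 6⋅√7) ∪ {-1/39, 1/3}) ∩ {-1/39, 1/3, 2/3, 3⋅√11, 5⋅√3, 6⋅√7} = {-1/39, 1/3, 2/3, 3⋅√11, 5⋅√3}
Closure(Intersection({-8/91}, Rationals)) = {-8/91}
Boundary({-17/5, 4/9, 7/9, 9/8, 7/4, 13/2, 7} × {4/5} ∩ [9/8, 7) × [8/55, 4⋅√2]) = {9/8, 7/4, 13/2} × {4/5}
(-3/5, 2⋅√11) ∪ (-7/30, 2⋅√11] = (-3/5, 2⋅√11]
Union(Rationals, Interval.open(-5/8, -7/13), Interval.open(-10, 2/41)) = Union(Interval(-10, 2/41), Rationals)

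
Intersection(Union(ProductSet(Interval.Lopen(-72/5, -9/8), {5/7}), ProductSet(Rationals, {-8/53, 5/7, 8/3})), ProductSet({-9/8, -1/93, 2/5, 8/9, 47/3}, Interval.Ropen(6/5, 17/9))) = EmptySet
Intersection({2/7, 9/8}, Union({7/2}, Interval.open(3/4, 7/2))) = {9/8}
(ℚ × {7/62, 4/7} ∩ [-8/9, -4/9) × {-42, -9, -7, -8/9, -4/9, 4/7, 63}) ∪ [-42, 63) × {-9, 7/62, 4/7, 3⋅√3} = [-42, 63) × {-9, 7/62, 4/7, 3⋅√3}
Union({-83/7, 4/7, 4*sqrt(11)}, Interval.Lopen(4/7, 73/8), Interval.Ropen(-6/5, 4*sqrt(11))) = Union({-83/7}, Interval(-6/5, 4*sqrt(11)))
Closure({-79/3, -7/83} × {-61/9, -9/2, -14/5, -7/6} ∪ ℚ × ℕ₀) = (ℝ × ℕ₀) ∪ ({-79/3, -7/83} × {-61/9, -9/2, -14/5, -7/6})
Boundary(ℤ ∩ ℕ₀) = ℕ₀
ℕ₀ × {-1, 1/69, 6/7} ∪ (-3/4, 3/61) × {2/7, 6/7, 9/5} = (ℕ₀ × {-1, 1/69, 6/7}) ∪ ((-3/4, 3/61) × {2/7, 6/7, 9/5})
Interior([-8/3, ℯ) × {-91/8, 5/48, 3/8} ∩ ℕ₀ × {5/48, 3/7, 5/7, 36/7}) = ∅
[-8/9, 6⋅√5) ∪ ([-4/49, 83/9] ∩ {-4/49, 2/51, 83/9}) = [-8/9, 6⋅√5)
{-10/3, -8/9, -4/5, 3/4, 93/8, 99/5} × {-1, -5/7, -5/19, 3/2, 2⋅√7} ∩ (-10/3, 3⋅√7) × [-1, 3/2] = {-8/9, -4/5, 3/4} × {-1, -5/7, -5/19, 3/2}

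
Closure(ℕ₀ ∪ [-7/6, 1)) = [-7/6, 1] ∪ ℕ₀ ∪ (ℕ₀ \ (-7/6, 1))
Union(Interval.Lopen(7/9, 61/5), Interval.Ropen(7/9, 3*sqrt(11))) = Interval(7/9, 61/5)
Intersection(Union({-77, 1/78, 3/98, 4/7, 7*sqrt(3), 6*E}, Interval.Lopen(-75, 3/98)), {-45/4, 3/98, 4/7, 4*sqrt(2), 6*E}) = {-45/4, 3/98, 4/7, 6*E}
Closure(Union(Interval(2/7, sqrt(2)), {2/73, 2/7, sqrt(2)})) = Union({2/73}, Interval(2/7, sqrt(2)))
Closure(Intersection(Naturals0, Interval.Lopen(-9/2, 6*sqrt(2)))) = Range(0, 9, 1)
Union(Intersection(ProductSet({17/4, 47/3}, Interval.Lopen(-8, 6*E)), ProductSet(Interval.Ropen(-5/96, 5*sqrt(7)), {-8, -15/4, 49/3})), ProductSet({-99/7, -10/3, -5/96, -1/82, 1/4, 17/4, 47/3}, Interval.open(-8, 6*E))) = ProductSet({-99/7, -10/3, -5/96, -1/82, 1/4, 17/4, 47/3}, Interval.open(-8, 6*E))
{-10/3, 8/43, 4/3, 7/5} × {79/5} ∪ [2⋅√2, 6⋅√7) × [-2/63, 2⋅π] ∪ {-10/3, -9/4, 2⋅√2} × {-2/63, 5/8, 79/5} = ({-10/3, 8/43, 4/3, 7/5} × {79/5}) ∪ ({-10/3, -9/4, 2⋅√2} × {-2/63, 5/8, 79/5}) ∪ ([2⋅√2, 6⋅√7) × [-2/63, 2⋅π])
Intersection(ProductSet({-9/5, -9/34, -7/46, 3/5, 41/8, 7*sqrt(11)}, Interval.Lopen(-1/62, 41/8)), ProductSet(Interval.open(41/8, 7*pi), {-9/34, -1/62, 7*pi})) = EmptySet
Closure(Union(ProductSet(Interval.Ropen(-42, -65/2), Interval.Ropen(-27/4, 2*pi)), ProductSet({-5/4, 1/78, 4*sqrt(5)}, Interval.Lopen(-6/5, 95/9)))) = Union(ProductSet({-42, -65/2}, Interval(-27/4, 2*pi)), ProductSet({-5/4, 1/78, 4*sqrt(5)}, Interval(-6/5, 95/9)), ProductSet(Interval(-42, -65/2), {-27/4, 2*pi}), ProductSet(Interval.Ropen(-42, -65/2), Interval.Ropen(-27/4, 2*pi)))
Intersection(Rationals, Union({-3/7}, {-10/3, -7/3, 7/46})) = {-10/3, -7/3, -3/7, 7/46}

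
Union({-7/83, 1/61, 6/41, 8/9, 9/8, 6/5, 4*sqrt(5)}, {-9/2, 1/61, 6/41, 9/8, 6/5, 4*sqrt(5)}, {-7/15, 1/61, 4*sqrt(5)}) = {-9/2, -7/15, -7/83, 1/61, 6/41, 8/9, 9/8, 6/5, 4*sqrt(5)}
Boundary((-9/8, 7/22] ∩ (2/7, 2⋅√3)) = {2/7, 7/22}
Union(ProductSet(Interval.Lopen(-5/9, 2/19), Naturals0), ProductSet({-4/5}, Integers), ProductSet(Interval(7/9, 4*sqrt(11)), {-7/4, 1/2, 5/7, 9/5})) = Union(ProductSet({-4/5}, Integers), ProductSet(Interval.Lopen(-5/9, 2/19), Naturals0), ProductSet(Interval(7/9, 4*sqrt(11)), {-7/4, 1/2, 5/7, 9/5}))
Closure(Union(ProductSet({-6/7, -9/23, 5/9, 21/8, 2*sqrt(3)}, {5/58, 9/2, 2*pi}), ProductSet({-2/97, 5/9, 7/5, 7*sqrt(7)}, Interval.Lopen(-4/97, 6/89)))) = Union(ProductSet({-2/97, 5/9, 7/5, 7*sqrt(7)}, Interval(-4/97, 6/89)), ProductSet({-6/7, -9/23, 5/9, 21/8, 2*sqrt(3)}, {5/58, 9/2, 2*pi}))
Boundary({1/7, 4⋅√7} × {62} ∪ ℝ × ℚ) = ℝ × ℝ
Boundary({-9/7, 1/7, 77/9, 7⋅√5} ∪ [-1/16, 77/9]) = {-9/7, -1/16, 77/9, 7⋅√5}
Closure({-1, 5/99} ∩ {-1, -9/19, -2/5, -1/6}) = {-1}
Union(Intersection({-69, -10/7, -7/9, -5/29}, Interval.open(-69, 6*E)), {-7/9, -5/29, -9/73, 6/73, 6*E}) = {-10/7, -7/9, -5/29, -9/73, 6/73, 6*E}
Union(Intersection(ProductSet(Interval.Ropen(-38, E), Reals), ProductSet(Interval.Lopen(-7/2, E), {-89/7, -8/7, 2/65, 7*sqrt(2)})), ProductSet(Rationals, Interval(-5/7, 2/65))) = Union(ProductSet(Interval.open(-7/2, E), {-89/7, -8/7, 2/65, 7*sqrt(2)}), ProductSet(Rationals, Interval(-5/7, 2/65)))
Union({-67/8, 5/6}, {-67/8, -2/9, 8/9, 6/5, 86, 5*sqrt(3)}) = {-67/8, -2/9, 5/6, 8/9, 6/5, 86, 5*sqrt(3)}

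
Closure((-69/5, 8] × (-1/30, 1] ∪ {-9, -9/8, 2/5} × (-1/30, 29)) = ({-69/5, 8} × [-1/30, 1]) ∪ ([-69/5, 8] × {-1/30, 1}) ∪ ({-9, -9/8, 2/5} × [-1/30, 29]) ∪ ((-69/5, 8] × (-1/30, 1])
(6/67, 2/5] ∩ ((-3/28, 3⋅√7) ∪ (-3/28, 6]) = (6/67, 2/5]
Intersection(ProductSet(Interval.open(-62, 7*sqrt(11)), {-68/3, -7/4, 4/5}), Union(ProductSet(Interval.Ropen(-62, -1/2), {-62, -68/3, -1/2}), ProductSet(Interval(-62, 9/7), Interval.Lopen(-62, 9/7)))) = ProductSet(Interval.Lopen(-62, 9/7), {-68/3, -7/4, 4/5})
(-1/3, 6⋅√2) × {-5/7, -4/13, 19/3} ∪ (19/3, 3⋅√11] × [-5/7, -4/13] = ((-1/3, 6⋅√2) × {-5/7, -4/13, 19/3}) ∪ ((19/3, 3⋅√11] × [-5/7, -4/13])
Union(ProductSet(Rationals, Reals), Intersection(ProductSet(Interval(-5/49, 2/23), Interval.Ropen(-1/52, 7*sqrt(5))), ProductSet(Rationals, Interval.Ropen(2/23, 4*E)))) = ProductSet(Rationals, Reals)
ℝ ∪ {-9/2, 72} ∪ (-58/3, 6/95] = (-∞, ∞)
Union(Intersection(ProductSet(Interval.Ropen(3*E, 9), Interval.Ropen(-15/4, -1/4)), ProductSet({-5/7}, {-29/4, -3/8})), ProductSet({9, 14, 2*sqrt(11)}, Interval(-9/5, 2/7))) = ProductSet({9, 14, 2*sqrt(11)}, Interval(-9/5, 2/7))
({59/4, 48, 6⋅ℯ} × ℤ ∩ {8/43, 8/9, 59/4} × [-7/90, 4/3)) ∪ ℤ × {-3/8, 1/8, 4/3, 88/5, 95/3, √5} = ({59/4} × {0, 1}) ∪ (ℤ × {-3/8, 1/8, 4/3, 88/5, 95/3, √5})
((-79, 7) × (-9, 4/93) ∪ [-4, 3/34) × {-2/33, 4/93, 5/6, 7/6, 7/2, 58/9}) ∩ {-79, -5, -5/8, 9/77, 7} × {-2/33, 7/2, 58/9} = ({-5/8} × {-2/33, 7/2, 58/9}) ∪ ({-5, -5/8, 9/77} × {-2/33})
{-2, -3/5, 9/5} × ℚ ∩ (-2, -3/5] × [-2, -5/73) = {-3/5} × (ℚ ∩ [-2, -5/73))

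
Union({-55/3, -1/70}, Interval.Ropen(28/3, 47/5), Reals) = Interval(-oo, oo)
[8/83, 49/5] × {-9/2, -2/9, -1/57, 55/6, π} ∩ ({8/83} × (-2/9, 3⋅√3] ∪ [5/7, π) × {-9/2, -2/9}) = ({8/83} × {-1/57, π}) ∪ ([5/7, π) × {-9/2, -2/9})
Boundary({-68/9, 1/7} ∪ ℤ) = ℤ ∪ {-68/9, 1/7}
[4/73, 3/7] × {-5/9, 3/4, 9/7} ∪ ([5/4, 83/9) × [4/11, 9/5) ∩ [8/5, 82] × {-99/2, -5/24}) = [4/73, 3/7] × {-5/9, 3/4, 9/7}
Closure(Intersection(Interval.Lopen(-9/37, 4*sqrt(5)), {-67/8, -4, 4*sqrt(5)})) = {4*sqrt(5)}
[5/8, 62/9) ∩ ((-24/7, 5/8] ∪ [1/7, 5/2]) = [5/8, 5/2]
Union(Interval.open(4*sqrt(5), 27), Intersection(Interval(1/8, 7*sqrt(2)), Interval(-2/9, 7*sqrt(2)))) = Interval.Ropen(1/8, 27)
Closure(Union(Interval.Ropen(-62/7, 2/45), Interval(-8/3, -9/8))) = Interval(-62/7, 2/45)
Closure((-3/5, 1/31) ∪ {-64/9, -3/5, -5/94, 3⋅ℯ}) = {-64/9, 3⋅ℯ} ∪ [-3/5, 1/31]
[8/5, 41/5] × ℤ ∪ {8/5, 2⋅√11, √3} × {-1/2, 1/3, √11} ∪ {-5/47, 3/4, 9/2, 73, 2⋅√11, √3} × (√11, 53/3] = ([8/5, 41/5] × ℤ) ∪ ({8/5, 2⋅√11, √3} × {-1/2, 1/3, √11}) ∪ ({-5/47, 3/4, 9/2, 73, 2⋅√11, √3} × (√11, 53/3])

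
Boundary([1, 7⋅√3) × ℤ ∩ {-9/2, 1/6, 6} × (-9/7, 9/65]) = {6} × {-1, 0}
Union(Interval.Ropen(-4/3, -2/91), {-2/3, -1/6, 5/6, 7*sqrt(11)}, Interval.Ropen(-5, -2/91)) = Union({5/6, 7*sqrt(11)}, Interval.Ropen(-5, -2/91))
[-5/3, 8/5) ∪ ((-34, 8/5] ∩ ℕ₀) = [-5/3, 8/5) ∪ {0, 1}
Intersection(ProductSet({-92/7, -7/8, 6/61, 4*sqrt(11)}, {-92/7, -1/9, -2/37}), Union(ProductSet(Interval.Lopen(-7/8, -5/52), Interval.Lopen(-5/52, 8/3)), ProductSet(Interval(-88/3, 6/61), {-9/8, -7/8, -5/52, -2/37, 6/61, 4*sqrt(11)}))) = ProductSet({-92/7, -7/8, 6/61}, {-2/37})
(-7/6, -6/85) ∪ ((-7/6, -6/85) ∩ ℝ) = (-7/6, -6/85)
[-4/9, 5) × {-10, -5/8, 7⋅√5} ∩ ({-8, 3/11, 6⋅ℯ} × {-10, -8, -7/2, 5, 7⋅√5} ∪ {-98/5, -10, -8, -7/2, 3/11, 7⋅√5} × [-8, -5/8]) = {3/11} × {-10, -5/8, 7⋅√5}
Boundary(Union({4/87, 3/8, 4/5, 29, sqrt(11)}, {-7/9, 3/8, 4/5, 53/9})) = {-7/9, 4/87, 3/8, 4/5, 53/9, 29, sqrt(11)}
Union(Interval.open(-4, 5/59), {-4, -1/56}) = Interval.Ropen(-4, 5/59)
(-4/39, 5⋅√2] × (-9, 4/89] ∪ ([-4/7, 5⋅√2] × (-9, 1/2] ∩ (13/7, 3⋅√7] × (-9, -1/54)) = (-4/39, 5⋅√2] × (-9, 4/89]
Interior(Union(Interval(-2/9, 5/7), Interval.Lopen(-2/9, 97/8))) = Interval.open(-2/9, 97/8)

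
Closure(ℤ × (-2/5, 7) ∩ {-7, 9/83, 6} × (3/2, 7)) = {-7, 6} × [3/2, 7]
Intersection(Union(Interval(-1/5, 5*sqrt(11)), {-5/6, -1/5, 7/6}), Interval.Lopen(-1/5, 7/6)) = Interval.Lopen(-1/5, 7/6)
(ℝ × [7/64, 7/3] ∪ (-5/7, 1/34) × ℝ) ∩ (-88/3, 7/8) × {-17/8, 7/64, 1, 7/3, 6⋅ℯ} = ((-88/3, 7/8) × {7/64, 1, 7/3}) ∪ ((-5/7, 1/34) × {-17/8, 7/64, 1, 7/3, 6⋅ℯ})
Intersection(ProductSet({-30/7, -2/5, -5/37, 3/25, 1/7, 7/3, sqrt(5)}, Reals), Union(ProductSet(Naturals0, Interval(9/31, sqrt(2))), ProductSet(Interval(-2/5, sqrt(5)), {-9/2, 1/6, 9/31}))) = ProductSet({-2/5, -5/37, 3/25, 1/7, sqrt(5)}, {-9/2, 1/6, 9/31})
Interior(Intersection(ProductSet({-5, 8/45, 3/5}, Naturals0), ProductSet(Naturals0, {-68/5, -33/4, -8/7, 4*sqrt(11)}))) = EmptySet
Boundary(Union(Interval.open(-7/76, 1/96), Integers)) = Union(Complement(Integers, Interval.open(-7/76, 1/96)), {-7/76, 1/96})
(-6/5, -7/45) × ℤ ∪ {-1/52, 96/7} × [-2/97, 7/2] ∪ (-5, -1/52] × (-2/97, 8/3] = ((-6/5, -7/45) × ℤ) ∪ ({-1/52, 96/7} × [-2/97, 7/2]) ∪ ((-5, -1/52] × (-2/97, 8/3])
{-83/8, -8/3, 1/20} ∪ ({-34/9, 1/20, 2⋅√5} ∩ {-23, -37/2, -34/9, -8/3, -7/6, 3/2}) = {-83/8, -34/9, -8/3, 1/20}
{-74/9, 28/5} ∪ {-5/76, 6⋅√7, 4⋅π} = {-74/9, -5/76, 28/5, 6⋅√7, 4⋅π}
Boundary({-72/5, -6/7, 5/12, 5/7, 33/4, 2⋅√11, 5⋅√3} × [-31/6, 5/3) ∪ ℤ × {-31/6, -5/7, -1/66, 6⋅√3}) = (ℤ × {-31/6, -5/7, -1/66, 6⋅√3}) ∪ ({-72/5, -6/7, 5/12, 5/7, 33/4, 2⋅√11, 5⋅√3} × [-31/6, 5/3])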